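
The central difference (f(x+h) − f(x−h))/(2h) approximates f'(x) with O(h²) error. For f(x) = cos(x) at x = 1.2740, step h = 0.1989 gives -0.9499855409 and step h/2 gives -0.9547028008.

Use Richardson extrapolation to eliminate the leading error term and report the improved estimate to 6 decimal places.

Error is O(h^2); halving h shrinks it by 2^2 = 4.
Top: 4(-0.9547028008) − (-0.9499855409) = -2.8688256623
Divide by 2^2 − 1 = 3.
(4×(-0.9547028008) − (-0.9499855409))/(4 − 1) = -0.9562752208
Gap between inputs: 4.717e-03; correction applied: −0.0015724200.

-0.956275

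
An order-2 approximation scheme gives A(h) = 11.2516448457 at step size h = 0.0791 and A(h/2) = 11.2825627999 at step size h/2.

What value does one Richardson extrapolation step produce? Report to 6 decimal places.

r = 2, so 2^r = 4.
4×11.2825627999 = 45.1302511996; 45.1302511996 − 11.2516448457 = 33.8786063539
Divide by 2^2 − 1 = 3.
Result: 11.2928687846

11.292869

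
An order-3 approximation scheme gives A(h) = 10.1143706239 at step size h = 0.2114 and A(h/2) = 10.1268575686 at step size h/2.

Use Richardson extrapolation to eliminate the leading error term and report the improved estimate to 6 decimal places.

r = 3: numerator weight 8, denominator 7.
8·10.1268575686 = 81.0148605488; 81.0148605488 − 10.1143706239 = 70.9004899249
Divide by 2^3 − 1 = 7.
Extrapolated: 70.9004899249 / 7 = 10.1286414178

10.128641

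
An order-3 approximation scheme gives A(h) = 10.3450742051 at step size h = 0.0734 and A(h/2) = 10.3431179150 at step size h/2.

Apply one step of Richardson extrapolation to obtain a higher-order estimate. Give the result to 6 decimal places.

Method order is 3; weight 2^3 = 8.
8*10.3431179150 = 82.7449433200; 82.7449433200 − 10.3450742051 = 72.3998691149
Divide by 2^3 − 1 = 7.
Extrapolated: 72.3998691149 / 7 = 10.3428384450
Correction |R − A(h/2)| = 2.795e-04; gap |A(h/2) − A(h)| = 1.956e-03.

10.342838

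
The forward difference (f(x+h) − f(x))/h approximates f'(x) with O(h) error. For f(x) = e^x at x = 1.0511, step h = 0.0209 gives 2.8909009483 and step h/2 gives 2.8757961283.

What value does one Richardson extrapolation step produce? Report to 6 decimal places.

Order 1 gives 2^r = 2 and 2^r − 1 = 1.
2×2.8757961283 = 5.7515922566; subtract 2.8909009483 → 2.8606913083
Extrapolated: 2.8606913083 / 1 = 2.8606913083
Correction |R − A(h/2)| = 1.510e-02; gap |A(h/2) − A(h)| = 1.510e-02.

2.860691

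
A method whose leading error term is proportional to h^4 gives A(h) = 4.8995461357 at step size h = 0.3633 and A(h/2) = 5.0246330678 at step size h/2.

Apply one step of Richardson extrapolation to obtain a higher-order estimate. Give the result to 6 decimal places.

Method order is 4; weight 2^4 = 16.
16 × 5.0246330678 = 80.3941290848; 80.3941290848 − 4.8995461357 = 75.4945829491
Denominator 16 − 1 = 15.
(16 × 5.0246330678 − 4.8995461357)/(16 − 1) = 5.0329721966

5.032972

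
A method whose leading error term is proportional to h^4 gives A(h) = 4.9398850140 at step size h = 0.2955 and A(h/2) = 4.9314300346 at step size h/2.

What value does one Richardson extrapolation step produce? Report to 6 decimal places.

With r = 4 the leading error scales as h^4, so the weight is 2^4 = 16.
Numerator 16×A(h/2) − A(h) = 16×4.9314300346 − 4.9398850140 = 73.9629955396
Extrapolated: 73.9629955396 / 15 = 4.9308663693
Correction |R − A(h/2)| = 5.637e-04; gap |A(h/2) − A(h)| = 8.455e-03.

4.930866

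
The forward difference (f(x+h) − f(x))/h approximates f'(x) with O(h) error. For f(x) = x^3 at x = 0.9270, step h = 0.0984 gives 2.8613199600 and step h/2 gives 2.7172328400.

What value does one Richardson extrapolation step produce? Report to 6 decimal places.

2.573146

Leading term ∝ h^1; use weight 2 = 2^1.
2^1 × A(h/2) = 5.4344656800; minus A(h) gives 2.5731457200.
(2 × 2.7172328400 − 2.8613199600)/(2 − 1) = 2.5731457200
Correction |R − A(h/2)| = 1.441e-01; gap |A(h/2) − A(h)| = 1.441e-01.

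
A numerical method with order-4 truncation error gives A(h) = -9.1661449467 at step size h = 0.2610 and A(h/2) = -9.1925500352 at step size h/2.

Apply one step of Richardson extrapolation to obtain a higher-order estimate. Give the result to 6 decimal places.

Error is O(h^4); halving h shrinks it by 2^4 = 16.
Numerator 16*A(h/2) − A(h) = 16*(-9.1925500352) − (-9.1661449467) = -137.9146556165
Denominator 16 − 1 = 15.
So the Richardson estimate is -9.1943103744.

-9.194310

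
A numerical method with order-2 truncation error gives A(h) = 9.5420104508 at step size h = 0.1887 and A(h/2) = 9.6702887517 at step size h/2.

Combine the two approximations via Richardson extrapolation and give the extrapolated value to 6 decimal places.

Error is O(h^2); halving h shrinks it by 2^2 = 4.
Weighted: 38.6811550068 − 9.5420104508 = 29.1391445560
Divide by 2^2 − 1 = 3.
Extrapolated: 29.1391445560 / 3 = 9.7130481853
Gap between inputs: 1.283e-01; correction applied: +0.0427594336.

9.713048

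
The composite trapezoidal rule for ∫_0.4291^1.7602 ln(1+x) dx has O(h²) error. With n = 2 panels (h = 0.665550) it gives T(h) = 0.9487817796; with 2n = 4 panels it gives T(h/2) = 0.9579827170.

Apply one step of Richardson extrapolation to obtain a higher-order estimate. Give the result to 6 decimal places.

r = 2: numerator weight 4, denominator 3.
Weighted: 3.8319308680 − 0.9487817796 = 2.8831490884
Denominator 4 − 1 = 3.
2.8831490884 ÷ 3 = 0.9610496961

0.961050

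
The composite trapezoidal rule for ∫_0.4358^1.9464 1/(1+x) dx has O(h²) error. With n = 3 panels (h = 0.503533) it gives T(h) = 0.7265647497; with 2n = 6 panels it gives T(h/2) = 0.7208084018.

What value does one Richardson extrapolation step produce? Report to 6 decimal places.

0.718890

Method order is 2; weight 2^2 = 4.
4 × 0.7208084018 = 2.8832336072; 2.8832336072 − 0.7265647497 = 2.1566688575
Extrapolated: 2.1566688575 / 3 = 0.7188896192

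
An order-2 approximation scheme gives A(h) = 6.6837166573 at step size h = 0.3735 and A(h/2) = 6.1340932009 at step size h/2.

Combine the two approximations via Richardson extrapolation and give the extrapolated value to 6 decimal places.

5.950885

r = 2: numerator weight 4, denominator 3.
4×6.1340932009 = 24.5363728036; subtract 6.6837166573 → 17.8526561463
Denominator 4 − 1 = 3.
R = 17.8526561463/3 = 5.9508853821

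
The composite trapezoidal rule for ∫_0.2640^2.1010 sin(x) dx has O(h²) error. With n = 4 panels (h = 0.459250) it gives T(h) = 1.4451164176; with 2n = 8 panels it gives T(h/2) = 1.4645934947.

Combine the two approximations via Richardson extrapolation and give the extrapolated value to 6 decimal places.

1.471086

r = 2: numerator weight 4, denominator 3.
A(h/2) − A(h) = 1.4645934947 − 1.4451164176 = 0.0194770771
Divide by 2^2 − 1 = 3: 0.0194770771/3 = 0.0064923590
R = 1.4645934947 + 0.0064923590 = 1.4710858537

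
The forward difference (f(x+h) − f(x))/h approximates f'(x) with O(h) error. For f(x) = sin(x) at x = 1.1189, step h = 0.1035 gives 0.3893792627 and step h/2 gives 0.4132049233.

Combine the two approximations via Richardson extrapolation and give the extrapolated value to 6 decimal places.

Method order is 1; weight 2^1 = 2.
Top: 2(0.4132049233) − (0.3893792627) = 0.4370305839
Denominator 2 − 1 = 1.
Extrapolated: 0.4370305839 / 1 = 0.4370305839

0.437031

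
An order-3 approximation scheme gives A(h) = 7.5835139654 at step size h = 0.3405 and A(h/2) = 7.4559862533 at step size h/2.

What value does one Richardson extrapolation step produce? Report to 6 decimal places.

7.437768

r = 3: numerator weight 8, denominator 7.
Weighted: 59.6478900264 − 7.5835139654 = 52.0643760610
52.0643760610 ÷ 7 = 7.4377680087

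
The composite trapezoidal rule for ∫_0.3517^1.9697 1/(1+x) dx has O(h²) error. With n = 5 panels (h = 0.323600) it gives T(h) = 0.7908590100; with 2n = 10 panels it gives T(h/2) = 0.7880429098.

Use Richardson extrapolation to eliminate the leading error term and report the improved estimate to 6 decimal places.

0.787104

Error is O(h^2); halving h shrinks it by 2^2 = 4.
Weighted: 3.1521716392 − 0.7908590100 = 2.3613126292
Extrapolated: 2.3613126292 / 3 = 0.7871042097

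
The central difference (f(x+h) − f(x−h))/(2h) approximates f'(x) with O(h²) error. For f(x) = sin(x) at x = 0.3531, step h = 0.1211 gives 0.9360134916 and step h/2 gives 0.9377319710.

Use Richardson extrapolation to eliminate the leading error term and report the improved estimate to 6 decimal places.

0.938305

Leading term ∝ h^2; use weight 4 = 2^2.
A(h/2) − A(h) = 0.9377319710 − 0.9360134916 = 0.0017184794
Correction (A(h/2) − A(h))/(4 − 1) = 0.0017184794/3 = 0.0005728265
R = 0.9377319710 + 0.0005728265 = 0.9383047975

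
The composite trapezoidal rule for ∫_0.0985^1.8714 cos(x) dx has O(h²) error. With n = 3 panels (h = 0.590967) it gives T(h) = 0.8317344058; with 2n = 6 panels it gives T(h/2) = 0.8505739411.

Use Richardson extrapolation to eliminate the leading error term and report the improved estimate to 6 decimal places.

Error is O(h^2); halving h shrinks it by 2^2 = 4.
4 × 0.8505739411 − 0.8317344058 = 2.5705613586
Extrapolated: 2.5705613586 / 3 = 0.8568537862

0.856854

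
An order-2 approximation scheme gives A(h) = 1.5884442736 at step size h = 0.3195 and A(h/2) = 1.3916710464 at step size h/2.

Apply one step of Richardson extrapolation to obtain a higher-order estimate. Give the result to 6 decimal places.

1.326080

The method has order 2: 2^2 = 4.
Top: 4(1.3916710464) − (1.5884442736) = 3.9782399120
3.9782399120 ÷ 3 = 1.3260799707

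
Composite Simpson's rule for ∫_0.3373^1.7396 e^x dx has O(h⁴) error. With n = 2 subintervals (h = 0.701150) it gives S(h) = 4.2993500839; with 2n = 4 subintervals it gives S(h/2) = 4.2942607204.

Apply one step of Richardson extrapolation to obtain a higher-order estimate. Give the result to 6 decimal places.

Error is O(h^4); halving h shrinks it by 2^4 = 16.
Numerator 16*A(h/2) − A(h) = 16*4.2942607204 − 4.2993500839 = 64.4088214425
64.4088214425 ÷ 15 = 4.2939214295
Gap between inputs: 5.089e-03; correction applied: −0.0003392909.

4.293921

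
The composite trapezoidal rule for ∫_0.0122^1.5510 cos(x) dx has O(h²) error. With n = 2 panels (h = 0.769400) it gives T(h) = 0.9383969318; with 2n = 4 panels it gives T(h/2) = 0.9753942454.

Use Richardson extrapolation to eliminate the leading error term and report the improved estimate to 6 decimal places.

0.987727

Method order is 2; weight 2^2 = 4.
A(h/2) − A(h) = 0.9753942454 − 0.9383969318 = 0.0369973136
Divide by 2^2 − 1 = 3: 0.0369973136/3 = 0.0123324379
R = 0.9753942454 + 0.0123324379 = 0.9877266833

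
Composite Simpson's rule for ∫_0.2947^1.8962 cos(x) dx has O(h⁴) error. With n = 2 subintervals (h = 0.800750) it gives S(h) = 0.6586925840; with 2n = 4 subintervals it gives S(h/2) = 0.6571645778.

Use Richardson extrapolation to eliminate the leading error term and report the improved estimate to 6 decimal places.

0.657063

Method order is 4; weight 2^4 = 16.
Weighted: 10.5146332448 − 0.6586925840 = 9.8559406608
Denominator 16 − 1 = 15.
Extrapolated: 9.8559406608 / 15 = 0.6570627107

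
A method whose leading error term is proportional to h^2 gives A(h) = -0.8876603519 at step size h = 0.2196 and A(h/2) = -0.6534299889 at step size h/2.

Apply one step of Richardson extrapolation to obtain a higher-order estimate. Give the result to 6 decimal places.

-0.575353

Leading term ∝ h^2; use weight 4 = 2^2.
Numerator 4·A(h/2) − A(h) = 4·(-0.6534299889) − (-0.8876603519) = -1.7260596037
Denominator 4 − 1 = 3.
(4·(-0.6534299889) − (-0.8876603519))/(4 − 1) = -0.5753532012
Gap between inputs: 2.342e-01; correction applied: +0.0780767877.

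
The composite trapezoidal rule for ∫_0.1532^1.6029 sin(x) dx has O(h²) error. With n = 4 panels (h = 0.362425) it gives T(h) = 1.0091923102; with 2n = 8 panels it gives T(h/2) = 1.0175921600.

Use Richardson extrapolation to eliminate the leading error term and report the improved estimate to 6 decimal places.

Leading term ∝ h^2; use weight 4 = 2^2.
Difference of the inputs: 1.0175921600 − 1.0091923102 = 0.0083998498
Correction (A(h/2) − A(h))/(4 − 1) = 0.0083998498/3 = 0.0027999499
R = 1.0175921600 + 0.0027999499 = 1.0203921099
Correction |R − A(h/2)| = 2.800e-03; gap |A(h/2) − A(h)| = 8.400e-03.

1.020392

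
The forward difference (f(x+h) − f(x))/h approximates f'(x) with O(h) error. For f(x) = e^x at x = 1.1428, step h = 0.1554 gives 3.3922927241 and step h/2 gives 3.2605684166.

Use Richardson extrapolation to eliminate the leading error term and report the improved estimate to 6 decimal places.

Order 1 gives 2^r = 2 and 2^r − 1 = 1.
2×3.2605684166 = 6.5211368332; subtract 3.3922927241 → 3.1288441091
Divide by 2^1 − 1 = 1.
(2×3.2605684166 − 3.3922927241)/(2 − 1) = 3.1288441091

3.128844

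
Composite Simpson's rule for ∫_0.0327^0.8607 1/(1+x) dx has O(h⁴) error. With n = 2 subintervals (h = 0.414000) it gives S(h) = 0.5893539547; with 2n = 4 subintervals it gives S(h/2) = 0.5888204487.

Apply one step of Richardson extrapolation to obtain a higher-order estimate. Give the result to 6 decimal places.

0.588785

Error is O(h^4); halving h shrinks it by 2^4 = 16.
Difference of the inputs: 0.5888204487 − 0.5893539547 = -0.0005335060
Correction (A(h/2) − A(h))/(16 − 1) = (-0.0005335060)/15 = -0.0000355671
R = A(h/2) + (A(h/2) − A(h))/15 = 0.5888204487 − 0.0000355671 = 0.5887848816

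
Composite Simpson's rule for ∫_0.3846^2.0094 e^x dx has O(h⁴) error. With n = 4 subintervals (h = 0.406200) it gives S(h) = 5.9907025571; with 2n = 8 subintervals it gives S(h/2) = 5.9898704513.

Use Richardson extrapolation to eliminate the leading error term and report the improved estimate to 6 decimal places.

5.989815

The method has order 4: 2^4 = 16.
2^4·A(h/2) = 95.8379272208; minus A(h) gives 89.8472246637.
Divide by 2^4 − 1 = 15.
So the Richardson estimate is 5.9898149776.
Correction |R − A(h/2)| = 5.547e-05; gap |A(h/2) − A(h)| = 8.321e-04.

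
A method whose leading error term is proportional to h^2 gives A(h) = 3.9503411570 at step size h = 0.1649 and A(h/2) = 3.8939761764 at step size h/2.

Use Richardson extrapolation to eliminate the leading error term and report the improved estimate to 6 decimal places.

3.875188

r = 2: numerator weight 4, denominator 3.
Difference of the inputs: 3.8939761764 − 3.9503411570 = -0.0563649806
Correction (A(h/2) − A(h))/(4 − 1) = (-0.0563649806)/3 = -0.0187883269
R = 3.8939761764 − 0.0187883269 = 3.8751878495
Correction |R − A(h/2)| = 1.879e-02; gap |A(h/2) − A(h)| = 5.636e-02.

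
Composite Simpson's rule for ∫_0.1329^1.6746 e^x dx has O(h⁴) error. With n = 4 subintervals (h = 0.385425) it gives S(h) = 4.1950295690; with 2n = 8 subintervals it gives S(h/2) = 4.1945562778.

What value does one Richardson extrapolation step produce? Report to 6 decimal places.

4.194525

Leading term ∝ h^4; use weight 16 = 2^4.
2^4 × A(h/2) = 67.1129004448; minus A(h) gives 62.9178708758.
(16 × 4.1945562778 − 4.1950295690)/(16 − 1) = 4.1945247251
Gap between inputs: 4.733e-04; correction applied: −0.0000315527.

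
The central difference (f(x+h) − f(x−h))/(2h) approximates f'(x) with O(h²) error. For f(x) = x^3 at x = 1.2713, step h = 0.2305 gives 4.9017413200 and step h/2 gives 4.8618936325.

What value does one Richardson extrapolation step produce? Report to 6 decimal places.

4.848611

Method order is 2; weight 2^2 = 4.
4·4.8618936325 = 19.4475745300; 19.4475745300 − 4.9017413200 = 14.5458332100
Divide by 2^2 − 1 = 3.
So the Richardson estimate is 4.8486110700.
Shift from A(h/2): −0.0132825625.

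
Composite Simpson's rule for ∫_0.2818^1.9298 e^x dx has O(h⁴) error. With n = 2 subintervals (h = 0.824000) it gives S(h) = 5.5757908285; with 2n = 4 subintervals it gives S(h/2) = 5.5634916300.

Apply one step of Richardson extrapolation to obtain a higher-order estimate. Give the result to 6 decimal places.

r = 4: numerator weight 16, denominator 15.
Weighted: 89.0158660800 − 5.5757908285 = 83.4400752515
Denominator 16 − 1 = 15.
Result: 5.5626716834

5.562672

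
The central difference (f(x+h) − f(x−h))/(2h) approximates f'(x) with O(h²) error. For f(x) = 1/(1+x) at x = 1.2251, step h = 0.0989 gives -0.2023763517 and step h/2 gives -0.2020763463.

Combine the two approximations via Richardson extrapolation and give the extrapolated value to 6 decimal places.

r = 2, so 2^r = 4.
4*(-0.2020763463) = -0.8083053852; (-0.8083053852) − (-0.2023763517) = -0.6059290335
Divide by 2^2 − 1 = 3.
R = (-0.6059290335)/3 = -0.2019763445
Gap between inputs: 3.000e-04; correction applied: +0.0001000018.

-0.201976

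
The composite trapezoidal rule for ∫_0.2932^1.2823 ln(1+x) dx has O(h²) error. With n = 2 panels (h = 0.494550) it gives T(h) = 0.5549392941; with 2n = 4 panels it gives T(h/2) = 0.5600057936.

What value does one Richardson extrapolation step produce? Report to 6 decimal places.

The method has order 2: 2^2 = 4.
Top: 4(0.5600057936) − (0.5549392941) = 1.6850838803
Divide by 2^2 − 1 = 3.
So the Richardson estimate is 0.5616946268.

0.561695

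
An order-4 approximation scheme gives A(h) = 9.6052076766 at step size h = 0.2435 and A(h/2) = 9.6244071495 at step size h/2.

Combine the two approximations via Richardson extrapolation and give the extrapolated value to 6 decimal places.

9.625687

Order 4 gives 2^r = 16 and 2^r − 1 = 15.
16*9.6244071495 − 9.6052076766 = 144.3853067154
Divide by 2^4 − 1 = 15.
Extrapolated: 144.3853067154 / 15 = 9.6256871144
Gap between inputs: 1.920e-02; correction applied: +0.0012799649.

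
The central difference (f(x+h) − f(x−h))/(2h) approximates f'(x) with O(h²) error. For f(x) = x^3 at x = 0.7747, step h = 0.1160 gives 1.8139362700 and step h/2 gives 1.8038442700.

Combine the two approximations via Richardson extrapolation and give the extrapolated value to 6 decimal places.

1.800480

Method order is 2; weight 2^2 = 4.
4·1.8038442700 − 1.8139362700 = 5.4014408100
(4·1.8038442700 − 1.8139362700)/(4 − 1) = 1.8004802700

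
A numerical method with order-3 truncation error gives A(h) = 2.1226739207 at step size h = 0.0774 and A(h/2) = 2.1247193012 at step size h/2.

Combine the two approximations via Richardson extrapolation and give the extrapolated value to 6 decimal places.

Error is O(h^3); halving h shrinks it by 2^3 = 8.
Numerator 8×A(h/2) − A(h) = 8×2.1247193012 − 2.1226739207 = 14.8750804889
(8×2.1247193012 − 2.1226739207)/(8 − 1) = 2.1250114984
Correction |R − A(h/2)| = 2.922e-04; gap |A(h/2) − A(h)| = 2.045e-03.

2.125011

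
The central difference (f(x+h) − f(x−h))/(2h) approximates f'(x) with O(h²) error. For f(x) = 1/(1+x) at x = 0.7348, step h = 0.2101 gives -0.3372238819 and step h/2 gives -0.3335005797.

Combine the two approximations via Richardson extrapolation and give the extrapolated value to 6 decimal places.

With r = 2 the leading error scales as h^2, so the weight is 2^2 = 4.
4×(-0.3335005797) = -1.3340023188; (-1.3340023188) − (-0.3372238819) = -0.9967784369
Denominator 4 − 1 = 3.
Extrapolated: (-0.9967784369) / 3 = -0.3322594790

-0.332259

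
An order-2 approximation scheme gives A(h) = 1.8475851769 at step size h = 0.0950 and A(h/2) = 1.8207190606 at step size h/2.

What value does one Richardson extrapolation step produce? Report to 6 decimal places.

The method has order 2: 2^2 = 4.
A(h/2) − A(h) = 1.8207190606 − 1.8475851769 = -0.0268661163
Correction (A(h/2) − A(h))/(4 − 1) = (-0.0268661163)/3 = -0.0089553721
R = 1.8207190606 − 0.0089553721 = 1.8117636885

1.811764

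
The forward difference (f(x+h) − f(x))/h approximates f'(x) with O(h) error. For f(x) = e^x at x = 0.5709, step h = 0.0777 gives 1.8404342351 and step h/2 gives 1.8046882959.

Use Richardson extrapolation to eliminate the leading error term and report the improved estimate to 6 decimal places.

The method has order 1: 2^1 = 2.
2*1.8046882959 = 3.6093765918; 3.6093765918 − 1.8404342351 = 1.7689423567
Denominator 2 − 1 = 1.
So the Richardson estimate is 1.7689423567.
Shift from A(h/2): −0.0357459392.

1.768942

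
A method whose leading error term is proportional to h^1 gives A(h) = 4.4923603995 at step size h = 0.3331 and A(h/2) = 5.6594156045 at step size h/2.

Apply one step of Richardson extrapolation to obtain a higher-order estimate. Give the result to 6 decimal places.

With r = 1 the leading error scales as h^1, so the weight is 2^1 = 2.
Weighted: 11.3188312090 − 4.4923603995 = 6.8264708095
(2×5.6594156045 − 4.4923603995)/(2 − 1) = 6.8264708095

6.826471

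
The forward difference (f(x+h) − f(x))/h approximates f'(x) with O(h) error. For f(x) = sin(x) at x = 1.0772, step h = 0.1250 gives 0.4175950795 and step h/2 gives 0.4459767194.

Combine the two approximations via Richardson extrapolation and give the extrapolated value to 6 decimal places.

0.474358

With r = 1 the leading error scales as h^1, so the weight is 2^1 = 2.
2×0.4459767194 = 0.8919534388; 0.8919534388 − 0.4175950795 = 0.4743583593
Divide by 2^1 − 1 = 1.
(2×0.4459767194 − 0.4175950795)/(2 − 1) = 0.4743583593
Correction |R − A(h/2)| = 2.838e-02; gap |A(h/2) − A(h)| = 2.838e-02.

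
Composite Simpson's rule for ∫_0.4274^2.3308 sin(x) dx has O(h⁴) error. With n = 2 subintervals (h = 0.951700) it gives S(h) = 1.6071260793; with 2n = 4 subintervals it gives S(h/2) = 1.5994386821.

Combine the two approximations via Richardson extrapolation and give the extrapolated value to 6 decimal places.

Order 4 gives 2^r = 16 and 2^r − 1 = 15.
Weighted: 25.5910189136 − 1.6071260793 = 23.9838928343
(16*1.5994386821 − 1.6071260793)/(16 − 1) = 1.5989261890
Shift from A(h/2): −0.0005124931.

1.598926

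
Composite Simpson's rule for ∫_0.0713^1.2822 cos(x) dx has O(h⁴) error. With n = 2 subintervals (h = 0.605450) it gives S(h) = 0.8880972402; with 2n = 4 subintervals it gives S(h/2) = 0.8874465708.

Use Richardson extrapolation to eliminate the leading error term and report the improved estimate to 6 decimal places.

0.887403

r = 4: numerator weight 16, denominator 15.
Top: 16(0.8874465708) − (0.8880972402) = 13.3110478926
R = 13.3110478926/15 = 0.8874031928
Gap between inputs: 6.507e-04; correction applied: −0.0000433780.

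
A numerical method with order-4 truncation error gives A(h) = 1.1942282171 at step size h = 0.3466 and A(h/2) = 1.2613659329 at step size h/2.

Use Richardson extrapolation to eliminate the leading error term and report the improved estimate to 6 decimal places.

1.265842

Method order is 4; weight 2^4 = 16.
16·1.2613659329 − 1.1942282171 = 18.9876267093
Divide by 2^4 − 1 = 15.
(16·1.2613659329 − 1.1942282171)/(16 − 1) = 1.2658417806
Gap between inputs: 6.714e-02; correction applied: +0.0044758477.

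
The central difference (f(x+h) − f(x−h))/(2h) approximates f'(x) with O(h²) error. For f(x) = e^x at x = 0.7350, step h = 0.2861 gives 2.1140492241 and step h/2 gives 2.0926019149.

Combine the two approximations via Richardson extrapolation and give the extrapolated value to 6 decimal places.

With r = 2 the leading error scales as h^2, so the weight is 2^2 = 4.
4×2.0926019149 − 2.1140492241 = 6.2563584355
Divide by 2^2 − 1 = 3.
(4×2.0926019149 − 2.1140492241)/(4 − 1) = 2.0854528118
Correction |R − A(h/2)| = 7.149e-03; gap |A(h/2) − A(h)| = 2.145e-02.

2.085453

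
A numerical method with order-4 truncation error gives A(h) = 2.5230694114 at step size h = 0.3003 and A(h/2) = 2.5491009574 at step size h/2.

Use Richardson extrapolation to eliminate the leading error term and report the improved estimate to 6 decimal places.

2.550836

The method has order 4: 2^4 = 16.
2^4*A(h/2) = 40.7856153184; minus A(h) gives 38.2625459070.
Divide by 2^4 − 1 = 15.
Result: 2.5508363938
Shift from A(h/2): +0.0017354364.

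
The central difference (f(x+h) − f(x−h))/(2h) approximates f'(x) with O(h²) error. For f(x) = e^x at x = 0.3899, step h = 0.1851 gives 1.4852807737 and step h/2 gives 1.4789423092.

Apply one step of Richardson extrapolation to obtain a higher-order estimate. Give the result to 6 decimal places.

1.476829

Error is O(h^2); halving h shrinks it by 2^2 = 4.
4·1.4789423092 = 5.9157692368; 5.9157692368 − 1.4852807737 = 4.4304884631
Divide by 2^2 − 1 = 3.
Extrapolated: 4.4304884631 / 3 = 1.4768294877
Correction |R − A(h/2)| = 2.113e-03; gap |A(h/2) − A(h)| = 6.338e-03.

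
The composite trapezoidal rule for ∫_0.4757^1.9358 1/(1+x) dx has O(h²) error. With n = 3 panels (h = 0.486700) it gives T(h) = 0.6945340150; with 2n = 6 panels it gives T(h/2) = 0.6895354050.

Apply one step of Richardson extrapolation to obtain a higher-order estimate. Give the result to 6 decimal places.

0.687869

Method order is 2; weight 2^2 = 4.
Weighted: 2.7581416200 − 0.6945340150 = 2.0636076050
Denominator 4 − 1 = 3.
So the Richardson estimate is 0.6878692017.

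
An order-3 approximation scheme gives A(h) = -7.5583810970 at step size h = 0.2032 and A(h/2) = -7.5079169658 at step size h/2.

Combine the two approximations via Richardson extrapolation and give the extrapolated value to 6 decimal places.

Method order is 3; weight 2^3 = 8.
8*(-7.5079169658) = -60.0633357264; subtract (-7.5583810970) → -52.5049546294
(-52.5049546294) ÷ 7 = -7.5007078042

-7.500708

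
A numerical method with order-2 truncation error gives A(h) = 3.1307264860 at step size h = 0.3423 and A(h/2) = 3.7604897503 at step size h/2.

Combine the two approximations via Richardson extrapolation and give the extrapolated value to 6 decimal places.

With r = 2 the leading error scales as h^2, so the weight is 2^2 = 4.
Numerator 4*A(h/2) − A(h) = 4*3.7604897503 − 3.1307264860 = 11.9112325152
Extrapolated: 11.9112325152 / 3 = 3.9704108384
Shift from A(h/2): +0.2099210881.

3.970411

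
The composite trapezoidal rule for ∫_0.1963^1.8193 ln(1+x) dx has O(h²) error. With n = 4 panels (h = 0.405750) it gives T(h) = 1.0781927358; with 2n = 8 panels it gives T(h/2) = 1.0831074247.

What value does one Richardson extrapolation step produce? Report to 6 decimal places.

r = 2: numerator weight 4, denominator 3.
4 × 1.0831074247 = 4.3324296988; 4.3324296988 − 1.0781927358 = 3.2542369630
Divide by 2^2 − 1 = 3.
So the Richardson estimate is 1.0847456543.

1.084746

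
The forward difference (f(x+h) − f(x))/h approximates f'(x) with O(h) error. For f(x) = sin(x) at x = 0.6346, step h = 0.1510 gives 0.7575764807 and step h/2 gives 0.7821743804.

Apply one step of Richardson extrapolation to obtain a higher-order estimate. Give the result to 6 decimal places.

r = 1, so 2^r = 2.
A(h/2) − A(h) = 0.7821743804 − 0.7575764807 = 0.0245978997
Correction (A(h/2) − A(h))/(2 − 1) = 0.0245978997/1 = 0.0245978997
R = 0.7821743804 + 0.0245978997 = 0.8067722801
Shift from A(h/2): +0.0245978997.

0.806772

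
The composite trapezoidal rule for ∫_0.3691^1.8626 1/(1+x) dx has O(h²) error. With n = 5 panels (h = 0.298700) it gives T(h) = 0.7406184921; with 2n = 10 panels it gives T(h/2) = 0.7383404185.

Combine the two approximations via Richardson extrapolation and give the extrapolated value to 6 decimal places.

0.737581

Leading term ∝ h^2; use weight 4 = 2^2.
Numerator 4·A(h/2) − A(h) = 4·0.7383404185 − 0.7406184921 = 2.2127431819
2.2127431819 ÷ 3 = 0.7375810606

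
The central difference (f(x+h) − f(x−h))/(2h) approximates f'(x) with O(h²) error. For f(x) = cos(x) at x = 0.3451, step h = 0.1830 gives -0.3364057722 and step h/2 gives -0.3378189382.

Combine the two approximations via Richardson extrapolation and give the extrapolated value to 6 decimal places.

-0.338290

With r = 2 the leading error scales as h^2, so the weight is 2^2 = 4.
Numerator 4·A(h/2) − A(h) = 4·(-0.3378189382) − (-0.3364057722) = -1.0148699806
(4·(-0.3378189382) − (-0.3364057722))/(4 − 1) = -0.3382899935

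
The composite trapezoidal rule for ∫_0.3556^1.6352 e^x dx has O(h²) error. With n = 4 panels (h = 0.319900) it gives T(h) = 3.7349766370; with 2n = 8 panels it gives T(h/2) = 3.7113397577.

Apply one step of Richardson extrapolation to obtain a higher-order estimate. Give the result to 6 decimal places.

3.703461

Order 2 gives 2^r = 4 and 2^r − 1 = 3.
2^2*A(h/2) = 14.8453590308; minus A(h) gives 11.1103823938.
R = 11.1103823938/3 = 3.7034607979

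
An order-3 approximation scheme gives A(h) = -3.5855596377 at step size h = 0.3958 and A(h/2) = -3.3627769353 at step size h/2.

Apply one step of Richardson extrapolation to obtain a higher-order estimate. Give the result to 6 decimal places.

-3.330951

With r = 3 the leading error scales as h^3, so the weight is 2^3 = 8.
Difference of the inputs: -3.3627769353 − (-3.5855596377) = 0.2227827024
Correction (A(h/2) − A(h))/(8 − 1) = 0.2227827024/7 = 0.0318261003
R = A(h/2) + (A(h/2) − A(h))/7 = -3.3627769353 + 0.0318261003 = -3.3309508350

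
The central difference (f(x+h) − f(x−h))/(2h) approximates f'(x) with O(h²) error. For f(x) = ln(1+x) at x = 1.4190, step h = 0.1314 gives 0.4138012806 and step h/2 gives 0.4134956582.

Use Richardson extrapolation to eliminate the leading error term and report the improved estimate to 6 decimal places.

With r = 2 the leading error scales as h^2, so the weight is 2^2 = 4.
Weighted: 1.6539826328 − 0.4138012806 = 1.2401813522
Divide by 2^2 − 1 = 3.
So the Richardson estimate is 0.4133937841.
Shift from A(h/2): −0.0001018741.

0.413394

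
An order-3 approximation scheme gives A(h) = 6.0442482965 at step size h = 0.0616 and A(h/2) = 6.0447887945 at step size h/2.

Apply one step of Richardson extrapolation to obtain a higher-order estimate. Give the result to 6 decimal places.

r = 3, so 2^r = 8.
Difference of the inputs: 6.0447887945 − 6.0442482965 = 0.0005404980
Divide by 2^3 − 1 = 7: 0.0005404980/7 = 0.0000772140
R = A(h/2) + (A(h/2) − A(h))/7 = 6.0447887945 + 0.0000772140 = 6.0448660085
Gap between inputs: 5.405e-04; correction applied: +0.0000772140.

6.044866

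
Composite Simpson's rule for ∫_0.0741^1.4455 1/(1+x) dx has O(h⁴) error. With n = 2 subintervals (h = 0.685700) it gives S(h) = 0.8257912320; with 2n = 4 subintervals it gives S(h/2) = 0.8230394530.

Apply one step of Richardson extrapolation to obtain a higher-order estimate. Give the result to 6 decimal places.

0.822856

The method has order 4: 2^4 = 16.
2^4 × A(h/2) = 13.1686312480; minus A(h) gives 12.3428400160.
R = 12.3428400160/15 = 0.8228560011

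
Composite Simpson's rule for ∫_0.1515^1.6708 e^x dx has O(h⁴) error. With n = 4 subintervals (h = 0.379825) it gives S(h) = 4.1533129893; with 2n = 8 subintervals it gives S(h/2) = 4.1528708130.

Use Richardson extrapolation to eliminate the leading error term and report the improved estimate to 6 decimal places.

4.152841

Error is O(h^4); halving h shrinks it by 2^4 = 16.
Difference of the inputs: 4.1528708130 − 4.1533129893 = -0.0004421763
Divide by 2^4 − 1 = 15: (-0.0004421763)/15 = -0.0000294784
R = A(h/2) + (A(h/2) − A(h))/15 = 4.1528708130 − 0.0000294784 = 4.1528413346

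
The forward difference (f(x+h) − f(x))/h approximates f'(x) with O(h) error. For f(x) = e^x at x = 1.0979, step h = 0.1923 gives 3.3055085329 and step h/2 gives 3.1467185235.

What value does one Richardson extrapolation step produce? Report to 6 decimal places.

2.987929

r = 1, so 2^r = 2.
Top: 2(3.1467185235) − (3.3055085329) = 2.9879285141
R = 2.9879285141/1 = 2.9879285141
Correction |R − A(h/2)| = 1.588e-01; gap |A(h/2) − A(h)| = 1.588e-01.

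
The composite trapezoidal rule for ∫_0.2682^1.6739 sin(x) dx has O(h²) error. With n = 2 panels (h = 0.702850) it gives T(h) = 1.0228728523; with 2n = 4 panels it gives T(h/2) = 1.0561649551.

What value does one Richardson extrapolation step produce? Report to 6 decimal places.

1.067262

The method has order 2: 2^2 = 4.
Numerator 4*A(h/2) − A(h) = 4*1.0561649551 − 1.0228728523 = 3.2017869681
Denominator 4 − 1 = 3.
So the Richardson estimate is 1.0672623227.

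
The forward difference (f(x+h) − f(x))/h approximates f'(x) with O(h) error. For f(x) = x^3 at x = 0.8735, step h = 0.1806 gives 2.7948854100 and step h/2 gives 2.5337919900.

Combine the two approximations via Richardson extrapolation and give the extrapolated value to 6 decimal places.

r = 1: numerator weight 2, denominator 1.
A(h/2) − A(h) = 2.5337919900 − 2.7948854100 = -0.2610934200
Correction (A(h/2) − A(h))/(2 − 1) = (-0.2610934200)/1 = -0.2610934200
R = 2.5337919900 − 0.2610934200 = 2.2726985700

2.272699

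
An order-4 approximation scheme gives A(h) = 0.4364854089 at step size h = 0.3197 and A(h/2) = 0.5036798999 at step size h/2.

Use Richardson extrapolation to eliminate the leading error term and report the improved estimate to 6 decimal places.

0.508160

The method has order 4: 2^4 = 16.
16×0.5036798999 = 8.0588783984; subtract 0.4364854089 → 7.6223929895
Denominator 16 − 1 = 15.
R = 7.6223929895/15 = 0.5081595326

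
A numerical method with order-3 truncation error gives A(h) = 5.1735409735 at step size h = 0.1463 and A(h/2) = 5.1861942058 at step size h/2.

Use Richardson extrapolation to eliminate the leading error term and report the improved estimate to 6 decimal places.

5.188002

Leading term ∝ h^3; use weight 8 = 2^3.
Top: 8(5.1861942058) − (5.1735409735) = 36.3160126729
36.3160126729 ÷ 7 = 5.1880018104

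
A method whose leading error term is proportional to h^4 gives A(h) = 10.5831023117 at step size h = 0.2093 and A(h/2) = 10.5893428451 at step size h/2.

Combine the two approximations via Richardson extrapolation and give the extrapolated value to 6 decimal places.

Leading term ∝ h^4; use weight 16 = 2^4.
16 × 10.5893428451 = 169.4294855216; subtract 10.5831023117 → 158.8463832099
Denominator 16 − 1 = 15.
Extrapolated: 158.8463832099 / 15 = 10.5897588807

10.589759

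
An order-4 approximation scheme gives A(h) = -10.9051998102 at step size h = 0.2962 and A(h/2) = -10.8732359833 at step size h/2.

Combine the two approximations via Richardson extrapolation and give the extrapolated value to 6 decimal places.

The method has order 4: 2^4 = 16.
16×(-10.8732359833) − (-10.9051998102) = -163.0665759226
Denominator 16 − 1 = 15.
So the Richardson estimate is -10.8711050615.
Shift from A(h/2): +0.0021309218.

-10.871105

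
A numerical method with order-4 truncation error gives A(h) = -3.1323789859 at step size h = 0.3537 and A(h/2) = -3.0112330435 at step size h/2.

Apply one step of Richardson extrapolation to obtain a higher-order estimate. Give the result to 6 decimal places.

Error is O(h^4); halving h shrinks it by 2^4 = 16.
2^4 × A(h/2) = -48.1797286960; minus A(h) gives -45.0473497101.
Denominator 16 − 1 = 15.
R = (-45.0473497101)/15 = -3.0031566473

-3.003157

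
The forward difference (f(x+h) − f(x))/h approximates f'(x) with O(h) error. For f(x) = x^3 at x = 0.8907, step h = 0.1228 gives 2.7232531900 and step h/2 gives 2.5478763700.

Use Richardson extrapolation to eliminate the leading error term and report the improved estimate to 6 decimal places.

2.372500

r = 1: numerator weight 2, denominator 1.
2 × 2.5478763700 = 5.0957527400; 5.0957527400 − 2.7232531900 = 2.3724995500
R = 2.3724995500/1 = 2.3724995500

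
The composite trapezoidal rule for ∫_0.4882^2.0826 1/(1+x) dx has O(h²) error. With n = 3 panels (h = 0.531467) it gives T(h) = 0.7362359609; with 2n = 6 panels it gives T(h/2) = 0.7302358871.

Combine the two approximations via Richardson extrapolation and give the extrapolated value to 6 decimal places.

0.728236

Order 2 gives 2^r = 4 and 2^r − 1 = 3.
4 × 0.7302358871 = 2.9209435484; 2.9209435484 − 0.7362359609 = 2.1847075875
Denominator 4 − 1 = 3.
R = 2.1847075875/3 = 0.7282358625
Gap between inputs: 6.000e-03; correction applied: −0.0020000246.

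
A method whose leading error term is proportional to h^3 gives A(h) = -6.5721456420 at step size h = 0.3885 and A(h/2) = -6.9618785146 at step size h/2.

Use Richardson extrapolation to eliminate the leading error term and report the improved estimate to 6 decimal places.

-7.017555

Leading term ∝ h^3; use weight 8 = 2^3.
Numerator 8 × A(h/2) − A(h) = 8 × (-6.9618785146) − (-6.5721456420) = -49.1228824748
Divide by 2^3 − 1 = 7.
Extrapolated: (-49.1228824748) / 7 = -7.0175546393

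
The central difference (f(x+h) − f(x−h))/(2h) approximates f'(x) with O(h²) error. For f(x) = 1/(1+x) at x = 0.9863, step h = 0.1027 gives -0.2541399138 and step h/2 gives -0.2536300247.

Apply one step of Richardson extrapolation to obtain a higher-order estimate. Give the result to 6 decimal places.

Method order is 2; weight 2^2 = 4.
4·(-0.2536300247) − (-0.2541399138) = -0.7603801850
Divide by 2^2 − 1 = 3.
R = (-0.7603801850)/3 = -0.2534600617

-0.253460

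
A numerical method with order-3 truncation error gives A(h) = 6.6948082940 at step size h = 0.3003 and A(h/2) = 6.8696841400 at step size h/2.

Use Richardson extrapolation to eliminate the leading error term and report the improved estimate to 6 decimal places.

The method has order 3: 2^3 = 8.
2^3×A(h/2) = 54.9574731200; minus A(h) gives 48.2626648260.
R = 48.2626648260/7 = 6.8946664037
Shift from A(h/2): +0.0249822637.

6.894666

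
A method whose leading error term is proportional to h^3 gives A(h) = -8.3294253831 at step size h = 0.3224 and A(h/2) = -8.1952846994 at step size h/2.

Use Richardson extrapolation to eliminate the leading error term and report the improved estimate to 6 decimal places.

-8.176122

Error is O(h^3); halving h shrinks it by 2^3 = 8.
8*(-8.1952846994) = -65.5622775952; (-65.5622775952) − (-8.3294253831) = -57.2328522121
(-57.2328522121) ÷ 7 = -8.1761217446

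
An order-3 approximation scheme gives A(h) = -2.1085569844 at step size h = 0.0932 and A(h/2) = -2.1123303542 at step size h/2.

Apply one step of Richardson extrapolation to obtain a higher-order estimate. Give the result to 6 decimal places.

-2.112869

r = 3: numerator weight 8, denominator 7.
8*(-2.1123303542) − (-2.1085569844) = -14.7900858492
Denominator 8 − 1 = 7.
(8*(-2.1123303542) − (-2.1085569844))/(8 − 1) = -2.1128694070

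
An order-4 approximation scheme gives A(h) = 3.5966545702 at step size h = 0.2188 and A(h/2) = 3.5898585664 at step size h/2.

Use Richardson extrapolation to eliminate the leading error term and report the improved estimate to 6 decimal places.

Error is O(h^4); halving h shrinks it by 2^4 = 16.
16*3.5898585664 = 57.4377370624; 57.4377370624 − 3.5966545702 = 53.8410824922
53.8410824922 ÷ 15 = 3.5894054995
Correction |R − A(h/2)| = 4.531e-04; gap |A(h/2) − A(h)| = 6.796e-03.

3.589405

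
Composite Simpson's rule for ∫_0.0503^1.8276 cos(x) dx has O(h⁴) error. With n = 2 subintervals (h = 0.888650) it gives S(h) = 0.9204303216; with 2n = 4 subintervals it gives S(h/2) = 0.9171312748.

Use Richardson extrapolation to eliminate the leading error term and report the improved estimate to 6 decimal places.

0.916911

r = 4: numerator weight 16, denominator 15.
2^4·A(h/2) = 14.6741003968; minus A(h) gives 13.7536700752.
13.7536700752 ÷ 15 = 0.9169113383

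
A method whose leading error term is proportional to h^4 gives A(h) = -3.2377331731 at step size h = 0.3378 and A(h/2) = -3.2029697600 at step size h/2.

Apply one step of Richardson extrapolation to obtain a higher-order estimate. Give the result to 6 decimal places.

Error is O(h^4); halving h shrinks it by 2^4 = 16.
16·(-3.2029697600) − (-3.2377331731) = -48.0097829869
(16·(-3.2029697600) − (-3.2377331731))/(16 − 1) = -3.2006521991

-3.200652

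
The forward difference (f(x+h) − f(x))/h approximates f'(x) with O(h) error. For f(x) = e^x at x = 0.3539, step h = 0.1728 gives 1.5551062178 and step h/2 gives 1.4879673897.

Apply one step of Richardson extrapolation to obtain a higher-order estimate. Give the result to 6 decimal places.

r = 1, so 2^r = 2.
2×1.4879673897 = 2.9759347794; 2.9759347794 − 1.5551062178 = 1.4208285616
R = 1.4208285616/1 = 1.4208285616
Shift from A(h/2): −0.0671388281.

1.420829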